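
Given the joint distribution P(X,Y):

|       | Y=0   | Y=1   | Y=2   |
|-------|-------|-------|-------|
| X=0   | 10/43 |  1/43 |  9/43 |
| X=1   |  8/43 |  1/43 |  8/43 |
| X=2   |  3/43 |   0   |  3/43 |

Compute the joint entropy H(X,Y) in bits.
2.6528 bits

H(X,Y) = -Σ_{x,y} P(x,y) log₂ P(x,y). Per-cell terms -P(x,y)·log₂P(x,y):
  X=0: 0.48938, 0.12619, 0.47226
  X=1: 0.45140, 0.12619, 0.45140
  X=2: 0.26800, 0.00000, 0.26800
  (cells with P = 0 contribute 0)
Sum of the 9 terms: H(X,Y) = 2.6528 bits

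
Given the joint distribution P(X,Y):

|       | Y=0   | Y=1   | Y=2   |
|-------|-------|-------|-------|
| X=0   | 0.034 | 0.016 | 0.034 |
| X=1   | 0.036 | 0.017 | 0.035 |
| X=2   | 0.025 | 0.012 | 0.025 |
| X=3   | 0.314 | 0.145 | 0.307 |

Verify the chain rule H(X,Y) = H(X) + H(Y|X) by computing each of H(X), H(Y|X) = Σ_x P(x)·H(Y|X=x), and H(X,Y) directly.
H(X) = 1.1520 bits, H(Y|X) = 1.5114 bits, H(X,Y) = 2.6634 bits

Marginal of X (row sums):
  P(X=0) = 0.034 + 0.016 + 0.034 = 0.084
  P(X=1) = 0.036 + 0.017 + 0.035 = 0.088
  P(X=2) = 0.025 + 0.012 + 0.025 = 0.062
  P(X=3) = 0.314 + 0.145 + 0.307 = 0.766
H(X) = -[0.084·log₂(0.084) + 0.088·log₂(0.088) + 0.062·log₂(0.062) + 0.766·log₂(0.766)]
  = 0.30017 + 0.30856 + 0.24872 + 0.29459 = 1.1520 bits

H(Y|X) = Σ_x P(x)·H(Y|X=x):
  X=0: P(X=0) = 0.084, P(Y|X=0) = (17/42, 4/21, 17/42) → H(Y|X=0) = 1.51199
  X=1: P(X=1) = 0.088, P(Y|X=1) = (9/22, 17/88, 35/88) → H(Y|X=1) = 1.51478
  X=2: P(X=2) = 0.062, P(Y|X=2) = (25/62, 6/31, 25/62) → H(Y|X=2) = 1.51529
  X=3: P(X=3) = 0.766, P(Y|X=3) = (157/383, 145/766, 307/766) → H(Y|X=3) = 1.51063
H(Y|X) = 0.084·1.51199 + 0.088·1.51478 + 0.062·1.51529 + 0.766·1.51063 = 1.5114 bits

H(X,Y) = -Σ_{x,y} P(x,y) log₂ P(x,y). Per-cell terms -P(x,y)·log₂P(x,y):
  X=0: 0.16586, 0.09545, 0.16586
  X=1: 0.17265, 0.09993, 0.16928
  X=2: 0.13305, 0.07657, 0.13305
  X=3: 0.52475, 0.40395, 0.52303
Sum of the 12 terms: H(X,Y) = 2.6634 bits

Chain rule check:
  H(X) + H(Y|X) = 1.1520 + 1.5114 = 2.6634 bits
  H(X,Y) = 2.6634 bits
✓ Chain rule verified.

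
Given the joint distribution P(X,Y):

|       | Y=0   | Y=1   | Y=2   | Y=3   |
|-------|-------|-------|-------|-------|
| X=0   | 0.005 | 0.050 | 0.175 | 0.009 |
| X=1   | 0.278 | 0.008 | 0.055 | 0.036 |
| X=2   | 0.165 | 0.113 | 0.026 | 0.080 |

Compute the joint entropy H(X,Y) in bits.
2.9402 bits

H(X,Y) = -Σ_{x,y} P(x,y) log₂ P(x,y). Per-cell terms -P(x,y)·log₂P(x,y):
  X=0: 0.03822, 0.21610, 0.44005, 0.06116
  X=1: 0.51342, 0.05573, 0.23014, 0.17265
  X=2: 0.42891, 0.35545, 0.13690, 0.29151
Sum of the 12 terms: H(X,Y) = 2.9402 bits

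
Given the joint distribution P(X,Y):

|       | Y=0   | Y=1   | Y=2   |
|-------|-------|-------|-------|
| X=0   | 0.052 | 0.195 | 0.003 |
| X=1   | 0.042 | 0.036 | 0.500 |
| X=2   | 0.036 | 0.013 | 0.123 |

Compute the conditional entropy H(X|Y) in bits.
0.8953 bits

H(X|Y) = H(X,Y) - H(Y)

H(X,Y) = -Σ_{x,y} P(x,y) log₂ P(x,y). Per-cell terms -P(x,y)·log₂P(x,y):
  X=0: 0.22180, 0.45990, 0.02514
  X=1: 0.19209, 0.17265, 0.50000
  X=2: 0.17265, 0.08145, 0.37186
Sum of the 9 terms: H(X,Y) = 2.1975 bits

Marginal of Y (column sums):
  P(Y=0) = 0.052 + 0.042 + 0.036 = 0.130
  P(Y=1) = 0.195 + 0.036 + 0.013 = 0.244
  P(Y=2) = 0.003 + 0.500 + 0.123 = 0.626
H(Y) = -[0.130·log₂(0.130) + 0.244·log₂(0.244) + 0.626·log₂(0.626)]
  = 0.38264 + 0.49655 + 0.42303 = 1.3022 bits

H(X|Y) = H(X,Y) - H(Y) = 2.1975 - 1.3022 = 0.8953 bits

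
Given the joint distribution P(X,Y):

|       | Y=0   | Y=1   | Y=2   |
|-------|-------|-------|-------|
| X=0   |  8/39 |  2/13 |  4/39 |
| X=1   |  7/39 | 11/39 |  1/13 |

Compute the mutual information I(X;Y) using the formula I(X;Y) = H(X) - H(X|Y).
0.0272 bits

I(X;Y) = H(X) - H(X|Y)

Marginal of X (row sums):
  P(X=0) = 8/39 + 2/13 + 4/39 = 6/13
  P(X=1) = 7/39 + 11/39 + 1/13 = 7/13
H(X) = -[(6/13)·log₂(6/13) + (7/13)·log₂(7/13)]
  = 0.5148 + 0.4809 = 0.9957 bits

Marginal of Y (column sums):
  P(Y=0) = 8/39 + 7/39 = 5/13
  P(Y=1) = 2/13 + 11/39 = 17/39
  P(Y=2) = 4/39 + 1/13 = 7/39
H(X|Y) = Σ_y P(y)·H(X|Y=y):
  Y=0: P(Y=0) = 5/13, P(X|Y=0) = (8/15, 7/15) → H(X|Y=0) = 0.9968
  Y=1: P(Y=1) = 17/39, P(X|Y=1) = (6/17, 11/17) → H(X|Y=1) = 0.9367
  Y=2: P(Y=2) = 7/39, P(X|Y=2) = (4/7, 3/7) → H(X|Y=2) = 0.9852
H(X|Y) = (5/13)·0.9968 + (17/39)·0.9367 + (7/39)·0.9852 = 0.9685 bits

I(X;Y) = H(X) - H(X|Y) = 0.9957 - 0.9685 = 0.0272 bits

Cross-check via I(X;Y) = H(X) + H(Y) - H(X,Y): computing H(Y) from the column sums and H(X,Y) from the 6 cells in the same way gives H(Y) = 1.4972 bits and H(X,Y) = 2.4657 bits, so
I(X;Y) = 0.9957 + 1.4972 - 2.4657 = 0.0272 bits ✓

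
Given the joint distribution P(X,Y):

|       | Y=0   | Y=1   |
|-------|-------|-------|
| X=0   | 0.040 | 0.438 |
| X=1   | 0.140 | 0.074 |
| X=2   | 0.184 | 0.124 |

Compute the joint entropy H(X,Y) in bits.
2.2053 bits

H(X,Y) = -Σ_{x,y} P(x,y) log₂ P(x,y). Per-cell terms -P(x,y)·log₂P(x,y):
  X=0: 0.18575, 0.52166
  X=1: 0.39711, 0.27797
  X=2: 0.44937, 0.37344
Sum of the 6 terms: H(X,Y) = 2.2053 bits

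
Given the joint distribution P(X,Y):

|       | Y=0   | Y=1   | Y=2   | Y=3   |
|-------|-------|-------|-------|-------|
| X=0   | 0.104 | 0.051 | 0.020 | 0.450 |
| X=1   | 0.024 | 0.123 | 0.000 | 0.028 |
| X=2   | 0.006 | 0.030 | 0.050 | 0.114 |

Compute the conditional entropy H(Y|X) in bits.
1.2763 bits

H(Y|X) = H(X,Y) - H(X)

H(X,Y) = -Σ_{x,y} P(x,y) log₂ P(x,y). Per-cell terms -P(x,y)·log₂P(x,y):
  X=0: 0.339596, 0.218961, 0.112877, 0.518401
  X=1: 0.129140, 0.371862, 0.000000, 0.144436
  X=2: 0.044285, 0.151767, 0.216096, 0.357150
  (cells with P = 0 contribute 0)
Sum of the 12 terms: H(X,Y) = 2.60457 bits

Marginal of X (row sums):
  P(X=0) = 0.104 + 0.051 + 0.020 + 0.450 = 0.625
  P(X=1) = 0.024 + 0.123 + 0.000 + 0.028 = 0.175
  P(X=2) = 0.006 + 0.030 + 0.050 + 0.114 = 0.200
H(X) = -[0.625·log₂(0.625) + 0.175·log₂(0.175) + 0.200·log₂(0.200)]
  = 0.423795 + 0.440050 + 0.464386 = 1.32823 bits

H(Y|X) = H(X,Y) - H(X) = 2.60457 - 1.32823 = 1.2763 bits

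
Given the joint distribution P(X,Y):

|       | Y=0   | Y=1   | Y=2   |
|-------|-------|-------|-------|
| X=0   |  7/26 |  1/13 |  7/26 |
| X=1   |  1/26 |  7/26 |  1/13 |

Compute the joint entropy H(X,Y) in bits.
2.2791 bits

H(X,Y) = -Σ_{x,y} P(x,y) log₂ P(x,y). Per-cell terms -P(x,y)·log₂P(x,y):
  X=0: 0.5097, 0.2846, 0.5097
  X=1: 0.1808, 0.5097, 0.2846
Sum of the 6 terms: H(X,Y) = 2.2791 bits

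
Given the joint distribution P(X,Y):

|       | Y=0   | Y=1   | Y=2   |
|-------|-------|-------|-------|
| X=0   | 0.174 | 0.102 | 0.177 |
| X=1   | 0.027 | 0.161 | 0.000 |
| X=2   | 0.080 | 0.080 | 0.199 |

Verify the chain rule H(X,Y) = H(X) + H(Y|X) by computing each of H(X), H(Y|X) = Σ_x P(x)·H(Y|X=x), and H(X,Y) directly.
H(X) = 1.5014 bits, H(Y|X) = 1.3271 bits, H(X,Y) = 2.8285 bits

Marginal of X (row sums):
  P(X=0) = 0.174 + 0.102 + 0.177 = 0.453
  P(X=1) = 0.027 + 0.161 + 0.000 = 0.188
  P(X=2) = 0.080 + 0.080 + 0.199 = 0.359
H(X) = -[0.453·log₂(0.453) + 0.188·log₂(0.188) + 0.359·log₂(0.359)]
  = 0.5175 + 0.4533 + 0.5306 = 1.5014 bits

H(Y|X) = Σ_x P(x)·H(Y|X=x):
  X=0: P(X=0) = 0.453, P(Y|X=0) = (58/151, 34/151, 59/151) → H(Y|X=0) = 1.5443
  X=1: P(X=1) = 0.188, P(Y|X=1) = (27/188, 161/188, 0) → H(Y|X=1) = 0.5936
  X=2: P(X=2) = 0.359, P(Y|X=2) = (80/359, 80/359, 199/359) → H(Y|X=2) = 1.4372
H(Y|X) = 0.453·1.5443 + 0.188·0.5936 + 0.359·1.4372 = 1.3271 bits

H(X,Y) = -Σ_{x,y} P(x,y) log₂ P(x,y). Per-cell terms -P(x,y)·log₂P(x,y):
  X=0: 0.4390, 0.3359, 0.4422
  X=1: 0.1407, 0.4242, 0.0000
  X=2: 0.2915, 0.2915, 0.4635
  (cells with P = 0 contribute 0)
Sum of the 9 terms: H(X,Y) = 2.8285 bits

Chain rule check:
  H(X) + H(Y|X) = 1.5014 + 1.3271 = 2.8285 bits
  H(X,Y) = 2.8285 bits
✓ Chain rule verified.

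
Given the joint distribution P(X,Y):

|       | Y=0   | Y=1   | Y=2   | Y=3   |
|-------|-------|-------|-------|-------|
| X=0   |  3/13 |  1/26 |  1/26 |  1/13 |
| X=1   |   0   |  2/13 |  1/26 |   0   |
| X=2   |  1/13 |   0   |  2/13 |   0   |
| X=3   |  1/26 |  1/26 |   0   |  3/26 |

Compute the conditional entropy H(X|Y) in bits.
1.1882 bits

H(X|Y) = H(X,Y) - H(Y)

H(X,Y) = -Σ_{x,y} P(x,y) log₂ P(x,y). Per-cell terms -P(x,y)·log₂P(x,y):
  X=0: 0.48819, 0.18079, 0.18079, 0.28465
  X=1: 0.00000, 0.41545, 0.18079, 0.00000
  X=2: 0.28465, 0.00000, 0.41545, 0.00000
  X=3: 0.18079, 0.18079, 0.00000, 0.35948
  (cells with P = 0 contribute 0)
Sum of the 16 terms: H(X,Y) = 3.1518 bits

Marginal of Y (column sums):
  P(Y=0) = 3/13 + 0 + 1/13 + 1/26 = 9/26
  P(Y=1) = 1/26 + 2/13 + 0 + 1/26 = 3/13
  P(Y=2) = 1/26 + 1/26 + 2/13 + 0 = 3/13
  P(Y=3) = 1/13 + 0 + 0 + 3/26 = 5/26
H(Y) = -[(9/26)·log₂(9/26) + (3/13)·log₂(3/13) + (3/13)·log₂(3/13) + (5/26)·log₂(5/26)]
  = 0.52979 + 0.48819 + 0.48819 + 0.45741 = 1.9636 bits

H(X|Y) = H(X,Y) - H(Y) = 3.1518 - 1.9636 = 1.1882 bits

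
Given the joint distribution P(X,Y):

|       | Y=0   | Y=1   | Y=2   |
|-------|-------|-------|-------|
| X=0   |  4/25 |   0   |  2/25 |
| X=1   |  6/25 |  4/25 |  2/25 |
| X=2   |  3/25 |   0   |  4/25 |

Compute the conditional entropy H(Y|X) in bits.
1.1966 bits

H(Y|X) = H(X,Y) - H(X)

H(X,Y) = -Σ_{x,y} P(x,y) log₂ P(x,y). Per-cell terms -P(x,y)·log₂P(x,y):
  X=0: 0.4230170, 0.0000000, 0.2915085
  X=1: 0.4941345, 0.4230170, 0.2915085
  X=2: 0.3670672, 0.0000000, 0.4230170
  (cells with P = 0 contribute 0)
Sum of the 9 terms: H(X,Y) = 2.713270 bits

Marginal of X (row sums):
  P(X=0) = 4/25 + 0 + 2/25 = 6/25
  P(X=1) = 6/25 + 4/25 + 2/25 = 12/25
  P(X=2) = 3/25 + 0 + 4/25 = 7/25
H(X) = -[(6/25)·log₂(6/25) + (12/25)·log₂(12/25) + (7/25)·log₂(7/25)]
  = 0.4941345 + 0.5082690 + 0.5142204 = 1.516624 bits

H(Y|X) = H(X,Y) - H(X) = 2.713270 - 1.516624 = 1.1966 bits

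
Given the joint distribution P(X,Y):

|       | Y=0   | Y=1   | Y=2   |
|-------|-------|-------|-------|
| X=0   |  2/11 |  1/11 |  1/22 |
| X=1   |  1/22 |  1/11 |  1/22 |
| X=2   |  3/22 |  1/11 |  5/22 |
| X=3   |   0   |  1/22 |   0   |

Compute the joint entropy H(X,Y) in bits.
3.0792 bits

H(X,Y) = -Σ_{x,y} P(x,y) log₂ P(x,y). Per-cell terms -P(x,y)·log₂P(x,y):
  X=0: 0.44717, 0.31449, 0.20270
  X=1: 0.20270, 0.31449, 0.20270
  X=2: 0.39197, 0.31449, 0.48580
  X=3: 0.00000, 0.20270, 0.00000
  (cells with P = 0 contribute 0)
Sum of the 12 terms: H(X,Y) = 3.0792 bits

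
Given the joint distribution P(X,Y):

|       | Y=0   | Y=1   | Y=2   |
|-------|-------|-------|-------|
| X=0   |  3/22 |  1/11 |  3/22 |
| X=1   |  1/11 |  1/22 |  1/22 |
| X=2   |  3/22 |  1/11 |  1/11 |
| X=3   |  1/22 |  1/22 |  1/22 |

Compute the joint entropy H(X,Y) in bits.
3.4474 bits

H(X,Y) = -Σ_{x,y} P(x,y) log₂ P(x,y). Per-cell terms -P(x,y)·log₂P(x,y):
  X=0: 0.39197, 0.31449, 0.39197
  X=1: 0.31449, 0.20270, 0.20270
  X=2: 0.39197, 0.31449, 0.31449
  X=3: 0.20270, 0.20270, 0.20270
Sum of the 12 terms: H(X,Y) = 3.4474 bits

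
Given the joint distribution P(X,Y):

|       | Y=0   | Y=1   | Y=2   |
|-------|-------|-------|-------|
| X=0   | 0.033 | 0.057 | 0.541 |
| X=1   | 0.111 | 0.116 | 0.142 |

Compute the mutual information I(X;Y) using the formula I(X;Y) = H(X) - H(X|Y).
0.1762 bits

I(X;Y) = H(X) - H(X|Y)

Marginal of X (row sums):
  P(X=0) = 0.033 + 0.057 + 0.541 = 0.631
  P(X=1) = 0.111 + 0.116 + 0.142 = 0.369
H(X) = -[0.631·log₂(0.631) + 0.369·log₂(0.369)]
  = 0.4192 + 0.5307 = 0.9499 bits

Marginal of Y (column sums):
  P(Y=0) = 0.033 + 0.111 = 0.144
  P(Y=1) = 0.057 + 0.116 = 0.173
  P(Y=2) = 0.541 + 0.142 = 0.683
H(X|Y) = Σ_y P(y)·H(X|Y=y):
  Y=0: P(Y=0) = 0.144, P(X|Y=0) = (11/48, 37/48) → H(X|Y=0) = 0.7766
  Y=1: P(Y=1) = 0.173, P(X|Y=1) = (57/173, 116/173) → H(X|Y=1) = 0.9144
  Y=2: P(Y=2) = 0.683, P(X|Y=2) = (541/683, 142/683) → H(X|Y=2) = 0.7375
H(X|Y) = 0.144·0.7766 + 0.173·0.9144 + 0.683·0.7375 = 0.7737 bits

I(X;Y) = H(X) - H(X|Y) = 0.9499 - 0.7737 = 0.1762 bits

Cross-check via I(X;Y) = H(X) + H(Y) - H(X,Y): computing H(Y) from the column sums and H(X,Y) from the 6 cells in the same way gives H(Y) = 1.2162 bits and H(X,Y) = 1.9899 bits, so
I(X;Y) = 0.9499 + 1.2162 - 1.9899 = 0.1762 bits ✓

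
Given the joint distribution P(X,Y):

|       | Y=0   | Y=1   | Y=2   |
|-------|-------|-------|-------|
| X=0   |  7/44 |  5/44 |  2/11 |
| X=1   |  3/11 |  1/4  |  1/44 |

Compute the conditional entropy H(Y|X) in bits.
1.3669 bits

H(Y|X) = H(X,Y) - H(X)

H(X,Y) = -Σ_{x,y} P(x,y) log₂ P(x,y). Per-cell terms -P(x,y)·log₂P(x,y):
  X=0: 0.4219, 0.3565, 0.4472
  X=1: 0.5112, 0.5000, 0.1241
Sum of the 6 terms: H(X,Y) = 2.3609 bits

Marginal of X (row sums):
  P(X=0) = 7/44 + 5/44 + 2/11 = 5/11
  P(X=1) = 3/11 + 1/4 + 1/44 = 6/11
H(X) = -[(5/11)·log₂(5/11) + (6/11)·log₂(6/11)]
  = 0.5170 + 0.4770 = 0.9940 bits

H(Y|X) = H(X,Y) - H(X) = 2.3609 - 0.9940 = 1.3669 bits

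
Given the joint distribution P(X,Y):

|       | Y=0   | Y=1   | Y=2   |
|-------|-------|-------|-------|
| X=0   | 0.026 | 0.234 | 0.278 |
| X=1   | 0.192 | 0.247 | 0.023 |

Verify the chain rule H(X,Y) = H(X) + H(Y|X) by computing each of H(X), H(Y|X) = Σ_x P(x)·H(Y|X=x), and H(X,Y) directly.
H(X) = 0.9958 bits, H(Y|X) = 1.2254 bits, H(X,Y) = 2.2212 bits

Marginal of X (row sums):
  P(X=0) = 0.026 + 0.234 + 0.278 = 0.538
  P(X=1) = 0.192 + 0.247 + 0.023 = 0.462
H(X) = -[0.538·log₂(0.538) + 0.462·log₂(0.462)]
  = 0.4811 + 0.5147 = 0.9958 bits

H(Y|X) = Σ_x P(x)·H(Y|X=x):
  X=0: P(X=0) = 0.538, P(Y|X=0) = (13/269, 117/269, 139/269) → H(Y|X=0) = 1.2258
  X=1: P(X=1) = 0.462, P(Y|X=1) = (32/77, 247/462, 23/462) → H(Y|X=1) = 1.2249
H(Y|X) = 0.538·1.2258 + 0.462·1.2249 = 1.2254 bits

H(X,Y) = -Σ_{x,y} P(x,y) log₂ P(x,y). Per-cell terms -P(x,y)·log₂P(x,y):
  X=0: 0.1369, 0.4903, 0.5134
  X=1: 0.4571, 0.4983, 0.1252
Sum of the 6 terms: H(X,Y) = 2.2212 bits

Chain rule check:
  H(X) + H(Y|X) = 0.9958 + 1.2254 = 2.2212 bits
  H(X,Y) = 2.2212 bits
✓ Chain rule verified.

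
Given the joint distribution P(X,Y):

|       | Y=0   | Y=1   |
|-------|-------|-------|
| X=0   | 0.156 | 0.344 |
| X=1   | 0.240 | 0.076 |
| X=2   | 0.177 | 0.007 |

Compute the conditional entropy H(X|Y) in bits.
1.2321 bits

H(X|Y) = H(X,Y) - H(Y)

H(X,Y) = -Σ_{x,y} P(x,y) log₂ P(x,y). Per-cell terms -P(x,y)·log₂P(x,y):
  X=0: 0.41814, 0.52959
  X=1: 0.49413, 0.28256
  X=2: 0.44218, 0.05011
Sum of the 6 terms: H(X,Y) = 2.2167 bits

Marginal of Y (column sums):
  P(Y=0) = 0.156 + 0.240 + 0.177 = 0.573
  P(Y=1) = 0.344 + 0.076 + 0.007 = 0.427
H(Y) = -[0.573·log₂(0.573) + 0.427·log₂(0.427)]
  = 0.46034 + 0.52422 = 0.9846 bits

H(X|Y) = H(X,Y) - H(Y) = 2.2167 - 0.9846 = 1.2321 bits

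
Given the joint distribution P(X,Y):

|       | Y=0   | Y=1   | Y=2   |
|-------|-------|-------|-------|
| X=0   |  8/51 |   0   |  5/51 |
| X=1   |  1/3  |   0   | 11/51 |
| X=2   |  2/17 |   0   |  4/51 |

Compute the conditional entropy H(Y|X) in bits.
0.9661 bits

H(Y|X) = H(X,Y) - H(X)

H(X,Y) = -Σ_{x,y} P(x,y) log₂ P(x,y). Per-cell terms -P(x,y)·log₂P(x,y):
  X=0: 0.41920, 0.00000, 0.32848
  X=1: 0.52832, 0.00000, 0.47731
  X=2: 0.36323, 0.00000, 0.28803
  (cells with P = 0 contribute 0)
Sum of the 9 terms: H(X,Y) = 2.4046 bits

Marginal of X (row sums):
  P(X=0) = 8/51 + 0 + 5/51 = 13/51
  P(X=1) = 1/3 + 0 + 11/51 = 28/51
  P(X=2) = 2/17 + 0 + 4/51 = 10/51
H(X) = -[(13/51)·log₂(13/51) + (28/51)·log₂(28/51) + (10/51)·log₂(10/51)]
  = 0.50266 + 0.47494 + 0.46088 = 1.4385 bits

H(Y|X) = H(X,Y) - H(X) = 2.4046 - 1.4385 = 0.9661 bits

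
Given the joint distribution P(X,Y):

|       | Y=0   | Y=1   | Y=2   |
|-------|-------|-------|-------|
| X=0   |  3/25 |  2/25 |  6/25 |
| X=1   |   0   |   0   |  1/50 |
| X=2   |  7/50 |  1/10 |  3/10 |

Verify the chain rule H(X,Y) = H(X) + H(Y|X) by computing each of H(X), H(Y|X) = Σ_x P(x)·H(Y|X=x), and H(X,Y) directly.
H(X) = 1.1141 bits, H(Y|X) = 1.4019 bits, H(X,Y) = 2.5160 bits

Marginal of X (row sums):
  P(X=0) = 3/25 + 2/25 + 6/25 = 11/25
  P(X=1) = 0 + 0 + 1/50 = 1/50
  P(X=2) = 7/50 + 1/10 + 3/10 = 27/50
H(X) = -[(11/25)·log₂(11/25) + (1/50)·log₂(1/50) + (27/50)·log₂(27/50)]
  = 0.52115 + 0.11288 + 0.48004 = 1.1141 bits

H(Y|X) = Σ_x P(x)·H(Y|X=x):
  X=0: P(X=0) = 11/25, P(Y|X=0) = (3/11, 2/11, 6/11) → H(Y|X=0) = 1.43537
  X=1: P(X=1) = 1/50, P(Y|X=1) = (0, 0, 1) → H(Y|X=1) = 0.00000
  X=2: P(X=2) = 27/50, P(Y|X=2) = (7/27, 5/27, 5/9) → H(Y|X=2) = 1.42657
H(Y|X) = (11/25)·1.43537 + (1/50)·0.00000 + (27/50)·1.42657 = 1.4019 bits

H(X,Y) = -Σ_{x,y} P(x,y) log₂ P(x,y). Per-cell terms -P(x,y)·log₂P(x,y):
  X=0: 0.36707, 0.29151, 0.49413
  X=1: 0.00000, 0.00000, 0.11288
  X=2: 0.39711, 0.33219, 0.52109
  (cells with P = 0 contribute 0)
Sum of the 9 terms: H(X,Y) = 2.5160 bits

Chain rule check:
  H(X) + H(Y|X) = 1.1141 + 1.4019 = 2.5160 bits
  H(X,Y) = 2.5160 bits
✓ Chain rule verified.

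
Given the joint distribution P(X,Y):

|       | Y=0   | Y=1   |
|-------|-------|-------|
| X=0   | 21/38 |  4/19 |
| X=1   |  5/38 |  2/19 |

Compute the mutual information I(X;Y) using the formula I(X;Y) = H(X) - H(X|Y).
0.0165 bits

I(X;Y) = H(X) - H(X|Y)

Marginal of X (row sums):
  P(X=0) = 21/38 + 4/19 = 29/38
  P(X=1) = 5/38 + 2/19 = 9/38
H(X) = -[(29/38)·log₂(29/38) + (9/38)·log₂(9/38)]
  = 0.29759 + 0.49216 = 0.78975 bits

Marginal of Y (column sums):
  P(Y=0) = 21/38 + 5/38 = 13/19
  P(Y=1) = 4/19 + 2/19 = 6/19
H(X|Y) = Σ_y P(y)·H(X|Y=y):
  Y=0: P(Y=0) = 13/19, P(X|Y=0) = (21/26, 5/26) → H(X|Y=0) = 0.70627
  Y=1: P(Y=1) = 6/19, P(X|Y=1) = (2/3, 1/3) → H(X|Y=1) = 0.91830
H(X|Y) = (13/19)·0.70627 + (6/19)·0.91830 = 0.77323 bits

I(X;Y) = H(X) - H(X|Y) = 0.78975 - 0.77323 = 0.0165 bits

Cross-check via I(X;Y) = H(X) + H(Y) - H(X,Y): computing H(Y) from the column sums and H(X,Y) from the 4 cells in the same way gives H(Y) = 0.89974 bits and H(X,Y) = 1.67297 bits, so
I(X;Y) = 0.78975 + 0.89974 - 1.67297 = 0.0165 bits ✓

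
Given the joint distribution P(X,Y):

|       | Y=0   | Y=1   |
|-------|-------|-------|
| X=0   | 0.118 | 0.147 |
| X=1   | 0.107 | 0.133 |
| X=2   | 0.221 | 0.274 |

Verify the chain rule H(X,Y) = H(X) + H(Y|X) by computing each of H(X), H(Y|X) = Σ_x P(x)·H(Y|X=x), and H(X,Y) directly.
H(X) = 1.5040 bits, H(Y|X) = 0.9916 bits, H(X,Y) = 2.4956 bits

Marginal of X (row sums):
  P(X=0) = 0.118 + 0.147 = 0.265
  P(X=1) = 0.107 + 0.133 = 0.240
  P(X=2) = 0.221 + 0.274 = 0.495
H(X) = -[0.265·log₂(0.265) + 0.240·log₂(0.240) + 0.495·log₂(0.495)]
  = 0.50772 + 0.49413 + 0.50218 = 1.5040 bits

H(Y|X) = Σ_x P(x)·H(Y|X=x):
  X=0: P(X=0) = 0.265, P(Y|X=0) = (118/265, 147/265) → H(Y|X=0) = 0.99134
  X=1: P(X=1) = 0.240, P(Y|X=1) = (107/240, 133/240) → H(Y|X=1) = 0.99152
  X=2: P(X=2) = 0.495, P(Y|X=2) = (221/495, 274/495) → H(Y|X=2) = 0.99171
H(Y|X) = 0.265·0.99134 + 0.240·0.99152 + 0.495·0.99171 = 0.9916 bits

H(X,Y) = -Σ_{x,y} P(x,y) log₂ P(x,y). Per-cell terms -P(x,y)·log₂P(x,y):
  X=0: 0.36381, 0.40662
  X=1: 0.34500, 0.38710
  X=2: 0.48131, 0.51176
Sum of the 6 terms: H(X,Y) = 2.4956 bits

Chain rule check:
  H(X) + H(Y|X) = 1.5040 + 0.9916 = 2.4956 bits
  H(X,Y) = 2.4956 bits
✓ Chain rule verified.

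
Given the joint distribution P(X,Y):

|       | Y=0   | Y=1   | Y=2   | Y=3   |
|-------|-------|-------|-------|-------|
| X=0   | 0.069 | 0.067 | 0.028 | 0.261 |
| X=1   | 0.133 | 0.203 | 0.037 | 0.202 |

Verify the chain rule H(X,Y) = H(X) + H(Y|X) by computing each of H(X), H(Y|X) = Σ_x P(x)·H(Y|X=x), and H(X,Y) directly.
H(X) = 0.9837 bits, H(Y|X) = 1.6901 bits, H(X,Y) = 2.6739 bits

Marginal of X (row sums):
  P(X=0) = 0.069 + 0.067 + 0.028 + 0.261 = 0.425
  P(X=1) = 0.133 + 0.203 + 0.037 + 0.202 = 0.575
H(X) = -[0.425·log₂(0.425) + 0.575·log₂(0.575)]
  = 0.5246 + 0.4591 = 0.9837 bits

H(Y|X) = Σ_x P(x)·H(Y|X=x):
  X=0: P(X=0) = 0.425, P(Y|X=0) = (69/425, 67/425, 28/425, 261/425) → H(Y|X=0) = 1.5365
  X=1: P(X=1) = 0.575, P(Y|X=1) = (133/575, 203/575, 37/575, 202/575) → H(Y|X=1) = 1.8037
H(Y|X) = 0.425·1.5365 + 0.575·1.8037 = 1.6901 bits

H(X,Y) = -Σ_{x,y} P(x,y) log₂ P(x,y). Per-cell terms -P(x,y)·log₂P(x,y):
  X=0: 0.2662, 0.2613, 0.1444, 0.5058
  X=1: 0.3871, 0.4670, 0.1760, 0.4661
Sum of the 8 terms: H(X,Y) = 2.6739 bits

Chain rule check:
  H(X) + H(Y|X) = 0.9837 + 1.6901 = 2.6738 bits
  H(X,Y) = 2.6739 bits
✓ Chain rule verified (Δ = 0.0001 is 4-dp rounding noise: each of the three values was rounded independently).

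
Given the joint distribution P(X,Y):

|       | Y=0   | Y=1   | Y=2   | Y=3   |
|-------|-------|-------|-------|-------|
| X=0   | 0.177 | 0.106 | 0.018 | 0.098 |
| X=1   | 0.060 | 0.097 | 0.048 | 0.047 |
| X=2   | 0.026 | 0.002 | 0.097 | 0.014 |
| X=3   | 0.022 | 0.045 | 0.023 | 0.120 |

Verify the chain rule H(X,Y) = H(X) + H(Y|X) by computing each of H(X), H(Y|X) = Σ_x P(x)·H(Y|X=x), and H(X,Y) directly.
H(X) = 1.8985 bits, H(Y|X) = 1.6895 bits, H(X,Y) = 3.5880 bits

Marginal of X (row sums):
  P(X=0) = 0.177 + 0.106 + 0.018 + 0.098 = 0.399
  P(X=1) = 0.060 + 0.097 + 0.048 + 0.047 = 0.252
  P(X=2) = 0.026 + 0.002 + 0.097 + 0.014 = 0.139
  P(X=3) = 0.022 + 0.045 + 0.023 + 0.120 = 0.210
H(X) = -[0.399·log₂(0.399) + 0.252·log₂(0.252) + 0.139·log₂(0.139) + 0.210·log₂(0.210)]
  = 0.52889 + 0.50110 + 0.39571 + 0.47282 = 1.8985 bits

H(Y|X) = Σ_x P(x)·H(Y|X=x):
  X=0: P(X=0) = 0.399, P(Y|X=0) = (59/133, 106/399, 6/133, 14/57) → H(Y|X=0) = 1.72740
  X=1: P(X=1) = 0.252, P(Y|X=1) = (5/21, 97/252, 4/21, 47/252) → H(Y|X=1) = 1.93066
  X=2: P(X=2) = 0.139, P(Y|X=2) = (26/139, 2/139, 97/139, 14/139) → H(Y|X=2) = 1.23616
  X=3: P(X=3) = 0.210, P(Y|X=3) = (11/105, 3/14, 23/210, 4/7) → H(Y|X=3) = 1.62801
H(Y|X) = 0.399·1.72740 + 0.252·1.93066 + 0.139·1.23616 + 0.210·1.62801 = 1.6895 bits

H(X,Y) = -Σ_{x,y} P(x,y) log₂ P(x,y). Per-cell terms -P(x,y)·log₂P(x,y):
  X=0: 0.44218, 0.34321, 0.10433, 0.32841
  X=1: 0.24353, 0.32649, 0.21028, 0.20733
  X=2: 0.13690, 0.01793, 0.32649, 0.08622
  X=3: 0.12114, 0.20133, 0.12517, 0.36707
Sum of the 16 terms: H(X,Y) = 3.5880 bits

Chain rule check:
  H(X) + H(Y|X) = 1.8985 + 1.6895 = 3.5880 bits
  H(X,Y) = 3.5880 bits
✓ Chain rule verified.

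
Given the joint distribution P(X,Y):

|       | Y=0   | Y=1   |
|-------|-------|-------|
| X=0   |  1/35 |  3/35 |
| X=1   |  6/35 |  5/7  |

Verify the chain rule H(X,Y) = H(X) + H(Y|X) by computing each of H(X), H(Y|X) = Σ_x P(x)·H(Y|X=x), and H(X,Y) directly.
H(X) = 0.5127 bits, H(Y|X) = 0.7205 bits, H(X,Y) = 1.2333 bits

Marginal of X (row sums):
  P(X=0) = 1/35 + 3/35 = 4/35
  P(X=1) = 6/35 + 5/7 = 31/35
H(X) = -[(4/35)·log₂(4/35) + (31/35)·log₂(31/35)]
  = 0.3576 + 0.1551 = 0.5127 bits

H(Y|X) = Σ_x P(x)·H(Y|X=x):
  X=0: P(X=0) = 4/35, P(Y|X=0) = (1/4, 3/4) → H(Y|X=0) = 0.8113
  X=1: P(X=1) = 31/35, P(Y|X=1) = (6/31, 25/31) → H(Y|X=1) = 0.7088
H(Y|X) = (4/35)·0.8113 + (31/35)·0.7088 = 0.7205 bits

H(X,Y) = -Σ_{x,y} P(x,y) log₂ P(x,y). Per-cell terms -P(x,y)·log₂P(x,y):
  X=0: 0.1466, 0.3038
  X=1: 0.4362, 0.3467
Sum of the 4 terms: H(X,Y) = 1.2333 bits

Chain rule check:
  H(X) + H(Y|X) = 0.5127 + 0.7205 = 1.2332 bits
  H(X,Y) = 1.2333 bits
✓ Chain rule verified (Δ = 0.0001 is 4-dp rounding noise: each of the three values was rounded independently).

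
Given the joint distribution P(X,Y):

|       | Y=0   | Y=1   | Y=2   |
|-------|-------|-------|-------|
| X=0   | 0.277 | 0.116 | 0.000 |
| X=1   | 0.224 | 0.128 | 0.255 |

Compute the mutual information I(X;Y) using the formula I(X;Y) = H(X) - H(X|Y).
0.2262 bits

I(X;Y) = H(X) - H(X|Y)

Marginal of X (row sums):
  P(X=0) = 0.277 + 0.116 + 0.000 = 0.393
  P(X=1) = 0.224 + 0.128 + 0.255 = 0.607
H(X) = -[0.393·log₂(0.393) + 0.607·log₂(0.607)]
  = 0.5295 + 0.4372 = 0.9667 bits

Marginal of Y (column sums):
  P(Y=0) = 0.277 + 0.224 = 0.501
  P(Y=1) = 0.116 + 0.128 = 0.244
  P(Y=2) = 0.000 + 0.255 = 0.255
H(X|Y) = Σ_y P(y)·H(X|Y=y):
  Y=0: P(Y=0) = 0.501, P(X|Y=0) = (277/501, 224/501) → H(X|Y=0) = 0.9919
  Y=1: P(Y=1) = 0.244, P(X|Y=1) = (29/61, 32/61) → H(X|Y=1) = 0.9983
  Y=2: P(Y=2) = 0.255, P(X|Y=2) = (0, 1) → H(X|Y=2) = 0.0000
H(X|Y) = 0.501·0.9919 + 0.244·0.9983 + 0.255·0.0000 = 0.7405 bits

I(X;Y) = H(X) - H(X|Y) = 0.9667 - 0.7405 = 0.2262 bits

Cross-check via I(X;Y) = H(X) + H(Y) - H(X,Y): computing H(Y) from the column sums and H(X,Y) from the 6 cells in the same way gives H(Y) = 1.4988 bits and H(X,Y) = 2.2393 bits, so
I(X;Y) = 0.9667 + 1.4988 - 2.2393 = 0.2262 bits ✓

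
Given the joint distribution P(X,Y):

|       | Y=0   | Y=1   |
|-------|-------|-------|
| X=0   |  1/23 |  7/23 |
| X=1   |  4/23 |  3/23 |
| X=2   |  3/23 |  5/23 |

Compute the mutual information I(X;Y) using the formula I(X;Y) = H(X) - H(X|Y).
0.1112 bits

I(X;Y) = H(X) - H(X|Y)

Marginal of X (row sums):
  P(X=0) = 1/23 + 7/23 = 8/23
  P(X=1) = 4/23 + 3/23 = 7/23
  P(X=2) = 3/23 + 5/23 = 8/23
H(X) = -[(8/23)·log₂(8/23) + (7/23)·log₂(7/23) + (8/23)·log₂(8/23)]
  = 0.52993 + 0.52232 + 0.52993 = 1.5822 bits

Marginal of Y (column sums):
  P(Y=0) = 1/23 + 4/23 + 3/23 = 8/23
  P(Y=1) = 7/23 + 3/23 + 5/23 = 15/23
H(X|Y) = Σ_y P(y)·H(X|Y=y):
  Y=0: P(Y=0) = 8/23, P(X|Y=0) = (1/8, 1/2, 3/8) → H(X|Y=0) = 1.40564
  Y=1: P(Y=1) = 15/23, P(X|Y=1) = (7/15, 1/5, 1/3) → H(X|Y=1) = 1.50582
H(X|Y) = (8/23)·1.40564 + (15/23)·1.50582 = 1.4710 bits

I(X;Y) = H(X) - H(X|Y) = 1.5822 - 1.4710 = 0.1112 bits

Cross-check via I(X;Y) = H(X) + H(Y) - H(X,Y): computing H(Y) from the column sums and H(X,Y) from the 6 cells in the same way gives H(Y) = 0.9321 bits and H(X,Y) = 2.4031 bits, so
I(X;Y) = 1.5822 + 0.9321 - 2.4031 = 0.1112 bits ✓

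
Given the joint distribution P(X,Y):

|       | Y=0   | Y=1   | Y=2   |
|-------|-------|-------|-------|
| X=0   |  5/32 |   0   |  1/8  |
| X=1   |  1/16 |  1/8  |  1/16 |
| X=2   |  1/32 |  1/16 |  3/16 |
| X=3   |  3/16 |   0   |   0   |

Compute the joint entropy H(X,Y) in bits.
2.9803 bits

H(X,Y) = -Σ_{x,y} P(x,y) log₂ P(x,y). Per-cell terms -P(x,y)·log₂P(x,y):
  X=0: 0.41845, 0.00000, 0.37500
  X=1: 0.25000, 0.37500, 0.25000
  X=2: 0.15625, 0.25000, 0.45282
  X=3: 0.45282, 0.00000, 0.00000
  (cells with P = 0 contribute 0)
Sum of the 12 terms: H(X,Y) = 2.9803 bits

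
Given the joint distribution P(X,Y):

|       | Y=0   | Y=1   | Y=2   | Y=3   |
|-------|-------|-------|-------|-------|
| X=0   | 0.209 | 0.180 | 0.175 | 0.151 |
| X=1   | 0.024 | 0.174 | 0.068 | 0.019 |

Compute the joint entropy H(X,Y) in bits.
2.7097 bits

H(X,Y) = -Σ_{x,y} P(x,y) log₂ P(x,y). Per-cell terms -P(x,y)·log₂P(x,y):
  X=0: 0.47201, 0.44531, 0.44005, 0.41183
  X=1: 0.12914, 0.43897, 0.26373, 0.10864
Sum of the 8 terms: H(X,Y) = 2.7097 bits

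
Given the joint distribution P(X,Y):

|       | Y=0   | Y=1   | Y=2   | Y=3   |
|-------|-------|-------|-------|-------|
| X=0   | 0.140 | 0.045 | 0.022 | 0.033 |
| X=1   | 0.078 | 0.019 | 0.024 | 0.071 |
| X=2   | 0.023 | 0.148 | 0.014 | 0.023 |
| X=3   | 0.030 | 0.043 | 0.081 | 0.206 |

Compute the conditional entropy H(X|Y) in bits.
1.5925 bits

H(X|Y) = H(X,Y) - H(Y)

H(X,Y) = -Σ_{x,y} P(x,y) log₂ P(x,y). Per-cell terms -P(x,y)·log₂P(x,y):
  X=0: 0.397110, 0.201327, 0.121140, 0.162406
  X=1: 0.287070, 0.108639, 0.129140, 0.270939
  X=2: 0.125171, 0.407937, 0.086218, 0.125171
  X=3: 0.151767, 0.195199, 0.293701, 0.469532
Sum of the 16 terms: H(X,Y) = 3.53247 bits

Marginal of Y (column sums):
  P(Y=0) = 0.140 + 0.078 + 0.023 + 0.030 = 0.271
  P(Y=1) = 0.045 + 0.019 + 0.148 + 0.043 = 0.255
  P(Y=2) = 0.022 + 0.024 + 0.014 + 0.081 = 0.141
  P(Y=3) = 0.033 + 0.071 + 0.023 + 0.206 = 0.333
H(Y) = -[0.271·log₂(0.271) + 0.255·log₂(0.255) + 0.141·log₂(0.141) + 0.333·log₂(0.333)]
  = 0.510465 + 0.502715 + 0.398499 + 0.528273 = 1.93995 bits

H(X|Y) = H(X,Y) - H(Y) = 3.53247 - 1.93995 = 1.5925 bits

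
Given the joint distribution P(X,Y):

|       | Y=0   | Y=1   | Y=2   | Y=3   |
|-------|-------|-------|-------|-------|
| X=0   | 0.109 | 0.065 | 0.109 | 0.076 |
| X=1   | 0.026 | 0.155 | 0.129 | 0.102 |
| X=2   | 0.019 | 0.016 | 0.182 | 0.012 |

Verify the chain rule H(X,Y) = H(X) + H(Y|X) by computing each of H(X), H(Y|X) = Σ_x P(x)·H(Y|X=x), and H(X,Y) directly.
H(X) = 1.5446 bits, H(Y|X) = 1.6902 bits, H(X,Y) = 3.2348 bits

Marginal of X (row sums):
  P(X=0) = 0.109 + 0.065 + 0.109 + 0.076 = 0.359
  P(X=1) = 0.026 + 0.155 + 0.129 + 0.102 = 0.412
  P(X=2) = 0.019 + 0.016 + 0.182 + 0.012 = 0.229
H(X) = -[0.359·log₂(0.359) + 0.412·log₂(0.412) + 0.229·log₂(0.229)]
  = 0.53058 + 0.52706 + 0.48699 = 1.5446 bits

H(Y|X) = Σ_x P(x)·H(Y|X=x):
  X=0: P(X=0) = 0.359, P(Y|X=0) = (109/359, 65/359, 109/359, 76/359) → H(Y|X=0) = 1.96483
  X=1: P(X=1) = 0.412, P(Y|X=1) = (13/206, 155/412, 129/412, 51/206) → H(Y|X=1) = 1.80532
  X=2: P(X=2) = 0.229, P(Y|X=2) = (19/229, 16/229, 182/229, 12/229) → H(Y|X=2) = 1.05253
H(Y|X) = 0.359·1.96483 + 0.412·1.80532 + 0.229·1.05253 = 1.6902 bits

H(X,Y) = -Σ_{x,y} P(x,y) log₂ P(x,y). Per-cell terms -P(x,y)·log₂P(x,y):
  X=0: 0.34854, 0.25632, 0.34854, 0.28256
  X=1: 0.13690, 0.41690, 0.38114, 0.33592
  X=2: 0.10864, 0.09545, 0.44735, 0.07657
Sum of the 12 terms: H(X,Y) = 3.2348 bits

Chain rule check:
  H(X) + H(Y|X) = 1.5446 + 1.6902 = 3.2348 bits
  H(X,Y) = 3.2348 bits
✓ Chain rule verified.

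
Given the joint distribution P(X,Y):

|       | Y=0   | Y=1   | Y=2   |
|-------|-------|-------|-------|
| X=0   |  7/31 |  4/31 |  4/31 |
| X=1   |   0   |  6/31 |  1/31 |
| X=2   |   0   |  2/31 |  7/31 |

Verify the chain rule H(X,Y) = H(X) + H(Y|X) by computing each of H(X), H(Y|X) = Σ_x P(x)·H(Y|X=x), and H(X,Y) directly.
H(X) = 1.5095 bits, H(Y|X) = 1.0959 bits, H(X,Y) = 2.6054 bits

Marginal of X (row sums):
  P(X=0) = 7/31 + 4/31 + 4/31 = 15/31
  P(X=1) = 0 + 6/31 + 1/31 = 7/31
  P(X=2) = 0 + 2/31 + 7/31 = 9/31
H(X) = -[(15/31)·log₂(15/31) + (7/31)·log₂(7/31) + (9/31)·log₂(9/31)]
  = 0.506761 + 0.484771 + 0.518014 = 1.5095 bits

H(Y|X) = Σ_x P(x)·H(Y|X=x):
  X=0: P(X=0) = 15/31, P(Y|X=0) = (7/15, 4/15, 4/15) → H(Y|X=0) = 1.530125
  X=1: P(X=1) = 7/31, P(Y|X=1) = (0, 6/7, 1/7) → H(Y|X=1) = 0.591673
  X=2: P(X=2) = 9/31, P(Y|X=2) = (0, 2/9, 7/9) → H(Y|X=2) = 0.764205
H(Y|X) = (15/31)·1.530125 + (7/31)·0.591673 + (9/31)·0.764205 = 1.0959 bits

H(X,Y) = -Σ_{x,y} P(x,y) log₂ P(x,y). Per-cell terms -P(x,y)·log₂P(x,y):
  X=0: 0.484771, 0.381187, 0.381187
  X=1: 0.000000, 0.458561, 0.159813
  X=2: 0.000000, 0.255109, 0.484771
  (cells with P = 0 contribute 0)
Sum of the 9 terms: H(X,Y) = 2.6054 bits

Chain rule check:
  H(X) + H(Y|X) = 1.5095 + 1.0959 = 2.6054 bits
  H(X,Y) = 2.6054 bits
✓ Chain rule verified.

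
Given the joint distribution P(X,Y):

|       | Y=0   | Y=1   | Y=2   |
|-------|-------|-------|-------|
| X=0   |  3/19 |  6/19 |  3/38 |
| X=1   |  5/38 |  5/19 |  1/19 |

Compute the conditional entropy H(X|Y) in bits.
0.9910 bits

H(X|Y) = H(X,Y) - H(Y)

H(X,Y) = -Σ_{x,y} P(x,y) log₂ P(x,y). Per-cell terms -P(x,y)·log₂P(x,y):
  X=0: 0.4205, 0.5251, 0.2892
  X=1: 0.3850, 0.5068, 0.2236
Sum of the 6 terms: H(X,Y) = 2.3502 bits

Marginal of Y (column sums):
  P(Y=0) = 3/19 + 5/38 = 11/38
  P(Y=1) = 6/19 + 5/19 = 11/19
  P(Y=2) = 3/38 + 1/19 = 5/38
H(Y) = -[(11/38)·log₂(11/38) + (11/19)·log₂(11/19) + (5/38)·log₂(5/38)]
  = 0.5177 + 0.4565 + 0.3850 = 1.3592 bits

H(X|Y) = H(X,Y) - H(Y) = 2.3502 - 1.3592 = 0.9910 bits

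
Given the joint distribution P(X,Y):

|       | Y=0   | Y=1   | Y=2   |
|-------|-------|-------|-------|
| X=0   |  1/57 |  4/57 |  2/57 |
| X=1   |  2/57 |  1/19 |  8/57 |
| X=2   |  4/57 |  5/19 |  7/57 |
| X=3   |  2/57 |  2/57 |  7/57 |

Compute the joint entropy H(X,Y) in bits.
3.1897 bits

H(X,Y) = -Σ_{x,y} P(x,y) log₂ P(x,y). Per-cell terms -P(x,y)·log₂P(x,y):
  X=0: 0.10233, 0.26897, 0.16958
  X=1: 0.16958, 0.22358, 0.39760
  X=2: 0.26897, 0.50684, 0.37156
  X=3: 0.16958, 0.16958, 0.37156
Sum of the 12 terms: H(X,Y) = 3.1897 bits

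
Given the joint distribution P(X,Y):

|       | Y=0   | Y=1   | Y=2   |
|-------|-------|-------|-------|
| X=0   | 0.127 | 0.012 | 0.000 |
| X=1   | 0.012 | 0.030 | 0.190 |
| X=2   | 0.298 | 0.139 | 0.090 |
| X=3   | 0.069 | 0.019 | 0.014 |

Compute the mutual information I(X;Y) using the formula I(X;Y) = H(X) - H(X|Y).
0.3605 bits

I(X;Y) = H(X) - H(X|Y)

Marginal of X (row sums):
  P(X=0) = 0.127 + 0.012 + 0.000 = 0.139
  P(X=1) = 0.012 + 0.030 + 0.190 = 0.232
  P(X=2) = 0.298 + 0.139 + 0.090 = 0.527
  P(X=3) = 0.069 + 0.019 + 0.014 = 0.102
H(X) = -[0.139·log₂(0.139) + 0.232·log₂(0.232) + 0.527·log₂(0.527) + 0.102·log₂(0.102)]
  = 0.395711 + 0.489010 + 0.487014 + 0.335923 = 1.70766 bits

Marginal of Y (column sums):
  P(Y=0) = 0.127 + 0.012 + 0.298 + 0.069 = 0.506
  P(Y=1) = 0.012 + 0.030 + 0.139 + 0.019 = 0.200
  P(Y=2) = 0.000 + 0.190 + 0.090 + 0.014 = 0.294
H(X|Y) = Σ_y P(y)·H(X|Y=y):
  Y=0: P(Y=0) = 0.506, P(X|Y=0) = (127/506, 6/253, 149/253, 3/22) → H(X|Y=0) = 1.470379
  Y=1: P(Y=1) = 0.200, P(X|Y=1) = (3/50, 3/20, 139/200, 19/200) → H(X|Y=1) = 1.341508
  Y=2: P(Y=2) = 0.294, P(X|Y=2) = (0, 95/147, 15/49, 1/21) → H(X|Y=2) = 1.138984
H(X|Y) = 0.506·1.470379 + 0.200·1.341508 + 0.294·1.138984 = 1.34717 bits

I(X;Y) = H(X) - H(X|Y) = 1.70766 - 1.34717 = 0.3605 bits

Cross-check via I(X;Y) = H(X) + H(Y) - H(X,Y): computing H(Y) from the column sums and H(X,Y) from the 12 cells in the same way gives H(Y) = 1.48091 bits and H(X,Y) = 2.82809 bits, so
I(X;Y) = 1.70766 + 1.48091 - 2.82809 = 0.3605 bits ✓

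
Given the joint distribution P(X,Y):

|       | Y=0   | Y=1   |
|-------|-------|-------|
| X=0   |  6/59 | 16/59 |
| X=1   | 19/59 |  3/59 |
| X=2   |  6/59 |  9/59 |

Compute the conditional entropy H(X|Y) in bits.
1.3419 bits

H(X|Y) = H(X,Y) - H(Y)

H(X,Y) = -Σ_{x,y} P(x,y) log₂ P(x,y). Per-cell terms -P(x,y)·log₂P(x,y):
  X=0: 0.3354, 0.5105
  X=1: 0.5264, 0.2185
  X=2: 0.3354, 0.4138
Sum of the 6 terms: H(X,Y) = 2.3400 bits

Marginal of Y (column sums):
  P(Y=0) = 6/59 + 19/59 + 6/59 = 31/59
  P(Y=1) = 16/59 + 3/59 + 9/59 = 28/59
H(Y) = -[(31/59)·log₂(31/59) + (28/59)·log₂(28/59)]
  = 0.4878 + 0.5103 = 0.9981 bits

H(X|Y) = H(X,Y) - H(Y) = 2.3400 - 0.9981 = 1.3419 bits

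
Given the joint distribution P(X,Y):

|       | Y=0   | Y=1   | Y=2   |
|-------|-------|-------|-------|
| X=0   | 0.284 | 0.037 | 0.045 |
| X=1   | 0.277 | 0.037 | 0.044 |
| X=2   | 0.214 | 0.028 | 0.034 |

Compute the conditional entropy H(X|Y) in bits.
1.5739 bits

H(X|Y) = H(X,Y) - H(Y)

H(X,Y) = -Σ_{x,y} P(x,y) log₂ P(x,y). Per-cell terms -P(x,y)·log₂P(x,y):
  X=0: 0.515755, 0.175984, 0.201327
  X=1: 0.513016, 0.175984, 0.198280
  X=2: 0.476004, 0.144436, 0.165863
Sum of the 9 terms: H(X,Y) = 2.56665 bits

Marginal of Y (column sums):
  P(Y=0) = 0.284 + 0.277 + 0.214 = 0.775
  P(Y=1) = 0.037 + 0.037 + 0.028 = 0.102
  P(Y=2) = 0.045 + 0.044 + 0.034 = 0.123
H(Y) = -[0.775·log₂(0.775) + 0.102·log₂(0.102) + 0.123·log₂(0.123)]
  = 0.284992 + 0.335923 + 0.371862 = 0.99278 bits

H(X|Y) = H(X,Y) - H(Y) = 2.56665 - 0.99278 = 1.5739 bits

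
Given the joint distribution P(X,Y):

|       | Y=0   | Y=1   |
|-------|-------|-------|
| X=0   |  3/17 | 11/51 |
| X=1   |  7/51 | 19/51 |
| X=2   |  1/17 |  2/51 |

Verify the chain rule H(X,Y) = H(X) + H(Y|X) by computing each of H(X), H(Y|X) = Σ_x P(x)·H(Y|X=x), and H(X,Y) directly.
H(X) = 1.3536 bits, H(Y|X) = 0.9129 bits, H(X,Y) = 2.2665 bits

Marginal of X (row sums):
  P(X=0) = 3/17 + 11/51 = 20/51
  P(X=1) = 7/51 + 19/51 = 26/51
  P(X=2) = 1/17 + 2/51 = 5/51
H(X) = -[(20/51)·log₂(20/51) + (26/51)·log₂(26/51) + (5/51)·log₂(5/51)]
  = 0.52961 + 0.49552 + 0.32848 = 1.3536 bits

H(Y|X) = Σ_x P(x)·H(Y|X=x):
  X=0: P(X=0) = 20/51, P(Y|X=0) = (9/20, 11/20) → H(Y|X=0) = 0.99277
  X=1: P(X=1) = 26/51, P(Y|X=1) = (7/26, 19/26) → H(Y|X=1) = 0.84036
  X=2: P(X=2) = 5/51, P(Y|X=2) = (3/5, 2/5) → H(Y|X=2) = 0.97095
H(Y|X) = (20/51)·0.99277 + (26/51)·0.84036 + (5/51)·0.97095 = 0.9129 bits

H(X,Y) = -Σ_{x,y} P(x,y) log₂ P(x,y). Per-cell terms -P(x,y)·log₂P(x,y):
  X=0: 0.44162, 0.47731
  X=1: 0.39324, 0.53070
  X=2: 0.24044, 0.18323
Sum of the 6 terms: H(X,Y) = 2.2665 bits

Chain rule check:
  H(X) + H(Y|X) = 1.3536 + 0.9129 = 2.2665 bits
  H(X,Y) = 2.2665 bits
✓ Chain rule verified.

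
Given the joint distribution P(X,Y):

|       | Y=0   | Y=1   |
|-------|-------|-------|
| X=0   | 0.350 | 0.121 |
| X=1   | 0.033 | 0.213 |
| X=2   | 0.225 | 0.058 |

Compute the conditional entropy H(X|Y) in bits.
1.2928 bits

H(X|Y) = H(X,Y) - H(Y)

H(X,Y) = -Σ_{x,y} P(x,y) log₂ P(x,y). Per-cell terms -P(x,y)·log₂P(x,y):
  X=0: 0.5301, 0.3687
  X=1: 0.1624, 0.4752
  X=2: 0.4842, 0.2383
Sum of the 6 terms: H(X,Y) = 2.2589 bits

Marginal of Y (column sums):
  P(Y=0) = 0.350 + 0.033 + 0.225 = 0.608
  P(Y=1) = 0.121 + 0.213 + 0.058 = 0.392
H(Y) = -[0.608·log₂(0.608) + 0.392·log₂(0.392)]
  = 0.4365 + 0.5296 = 0.9661 bits

H(X|Y) = H(X,Y) - H(Y) = 2.2589 - 0.9661 = 1.2928 bits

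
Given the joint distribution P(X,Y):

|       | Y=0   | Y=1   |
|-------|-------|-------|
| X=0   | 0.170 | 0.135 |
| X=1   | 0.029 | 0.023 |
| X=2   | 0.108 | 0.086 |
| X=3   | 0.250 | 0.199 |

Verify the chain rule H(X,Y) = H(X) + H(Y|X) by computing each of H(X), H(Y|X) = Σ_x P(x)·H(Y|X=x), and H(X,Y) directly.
H(X) = 1.7220 bits, H(Y|X) = 0.9906 bits, H(X,Y) = 2.7126 bits

Marginal of X (row sums):
  P(X=0) = 0.170 + 0.135 = 0.305
  P(X=1) = 0.029 + 0.023 = 0.052
  P(X=2) = 0.108 + 0.086 = 0.194
  P(X=3) = 0.250 + 0.199 = 0.449
H(X) = -[0.305·log₂(0.305) + 0.052·log₂(0.052) + 0.194·log₂(0.194) + 0.449·log₂(0.449)]
  = 0.5225 + 0.2218 + 0.4590 + 0.5187 = 1.7220 bits

H(Y|X) = Σ_x P(x)·H(Y|X=x):
  X=0: P(X=0) = 0.305, P(Y|X=0) = (34/61, 27/61) → H(Y|X=0) = 0.9905
  X=1: P(X=1) = 0.052, P(Y|X=1) = (29/52, 23/52) → H(Y|X=1) = 0.9904
  X=2: P(X=2) = 0.194, P(Y|X=2) = (54/97, 43/97) → H(Y|X=2) = 0.9907
  X=3: P(X=3) = 0.449, P(Y|X=3) = (250/449, 199/449) → H(Y|X=3) = 0.9907
H(Y|X) = 0.305·0.9905 + 0.052·0.9904 + 0.194·0.9907 + 0.449·0.9907 = 0.9906 bits

H(X,Y) = -Σ_{x,y} P(x,y) log₂ P(x,y). Per-cell terms -P(x,y)·log₂P(x,y):
  X=0: 0.4346, 0.3900
  X=1: 0.1481, 0.1252
  X=2: 0.3468, 0.3044
  X=3: 0.5000, 0.4635
Sum of the 8 terms: H(X,Y) = 2.7126 bits

Chain rule check:
  H(X) + H(Y|X) = 1.7220 + 0.9906 = 2.7126 bits
  H(X,Y) = 2.7126 bits
✓ Chain rule verified.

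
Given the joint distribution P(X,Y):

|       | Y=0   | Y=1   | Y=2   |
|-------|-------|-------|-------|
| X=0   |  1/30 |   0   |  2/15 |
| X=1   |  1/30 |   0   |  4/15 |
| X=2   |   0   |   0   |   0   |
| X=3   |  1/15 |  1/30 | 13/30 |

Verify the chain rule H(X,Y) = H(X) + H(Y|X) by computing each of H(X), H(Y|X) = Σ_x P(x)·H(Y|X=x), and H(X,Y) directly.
H(X) = 1.4356 bits, H(Y|X) = 0.7344 bits, H(X,Y) = 2.1700 bits

Marginal of X (row sums):
  P(X=0) = 1/30 + 0 + 2/15 = 1/6
  P(X=1) = 1/30 + 0 + 4/15 = 3/10
  P(X=2) = 0 + 0 + 0 = 0
  P(X=3) = 1/15 + 1/30 + 13/30 = 8/15
H(X) = -[(1/6)·log₂(1/6) + (3/10)·log₂(3/10) + (8/15)·log₂(8/15)]   (outcomes with P = 0 contribute 0)
  = 0.43083 + 0.52109 + 0.48367 = 1.4356 bits

H(Y|X) = Σ_x P(x)·H(Y|X=x):
  X=0: P(X=0) = 1/6, P(Y|X=0) = (1/5, 0, 4/5) → H(Y|X=0) = 0.72193
  X=1: P(X=1) = 3/10, P(Y|X=1) = (1/9, 0, 8/9) → H(Y|X=1) = 0.50326
  X=2: P(X=2) = 0 → contributes 0
  X=3: P(X=3) = 8/15, P(Y|X=3) = (1/8, 1/16, 13/16) → H(Y|X=3) = 0.86839
H(Y|X) = (1/6)·0.72193 + (3/10)·0.50326 + (8/15)·0.86839 = 0.7344 bits

H(X,Y) = -Σ_{x,y} P(x,y) log₂ P(x,y). Per-cell terms -P(x,y)·log₂P(x,y):
  X=0: 0.16356, 0.00000, 0.38759
  X=1: 0.16356, 0.00000, 0.50850
  X=2: 0.00000, 0.00000, 0.00000
  X=3: 0.26046, 0.16356, 0.52280
  (cells with P = 0 contribute 0)
Sum of the 12 terms: H(X,Y) = 2.1700 bits

Chain rule check:
  H(X) + H(Y|X) = 1.4356 + 0.7344 = 2.1700 bits
  H(X,Y) = 2.1700 bits
✓ Chain rule verified.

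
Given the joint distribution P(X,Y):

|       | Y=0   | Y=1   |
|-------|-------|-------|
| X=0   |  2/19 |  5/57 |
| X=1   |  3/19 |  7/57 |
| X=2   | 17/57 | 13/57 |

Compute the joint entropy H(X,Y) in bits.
2.4488 bits

H(X,Y) = -Σ_{x,y} P(x,y) log₂ P(x,y). Per-cell terms -P(x,y)·log₂P(x,y):
  X=0: 0.34189, 0.30798
  X=1: 0.42047, 0.37156
  X=2: 0.52057, 0.48635
Sum of the 6 terms: H(X,Y) = 2.4488 bits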